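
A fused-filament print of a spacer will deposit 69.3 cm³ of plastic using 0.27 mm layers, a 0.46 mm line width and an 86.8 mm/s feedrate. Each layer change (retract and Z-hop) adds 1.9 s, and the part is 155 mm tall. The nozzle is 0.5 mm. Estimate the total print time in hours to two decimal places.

Bead cross-section: 0.27 × 0.46 → 0.1242 mm².
Path length: 69300 mm³ / 0.1242 mm² → 557971 mm.
Time extruding = 557971 / 86.8, so 6428.2 s.
Layers = ⌈155/0.27⌉ = 575.
Non-print overhead = 575 × 1.9 = 1092.5 s.
Total = 6428.2 + 1092.5 = 7520.7 s = 2.09 hours.

2.09 hours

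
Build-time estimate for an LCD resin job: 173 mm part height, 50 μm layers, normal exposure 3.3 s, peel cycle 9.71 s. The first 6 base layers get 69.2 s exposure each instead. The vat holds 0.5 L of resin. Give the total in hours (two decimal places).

12.61 hours

Number of layers: 173 / 0.05 → 3460 (rounded up).
Bottom layers: 6 × (69.2 + 9.71) → 473.46 s.
Normal layers = 3454 × (3.3 + 9.71), so 44936.54 s.
Sum: 473.46 + 44936.54 = 45410 s → 12.61 hours.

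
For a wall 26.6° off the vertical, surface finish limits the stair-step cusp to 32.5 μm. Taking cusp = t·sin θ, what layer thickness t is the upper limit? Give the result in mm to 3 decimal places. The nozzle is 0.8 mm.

0.073 mm

sin(26.6°) = 0.4478; t_max = 0.0325/0.4478 = 0.073 mm.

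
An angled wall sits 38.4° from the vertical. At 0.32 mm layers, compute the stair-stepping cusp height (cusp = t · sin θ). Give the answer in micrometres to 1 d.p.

h_c = t·sin θ = 0.32 × 0.6211 = 0.198752 mm (198.8 μm).

198.8 μm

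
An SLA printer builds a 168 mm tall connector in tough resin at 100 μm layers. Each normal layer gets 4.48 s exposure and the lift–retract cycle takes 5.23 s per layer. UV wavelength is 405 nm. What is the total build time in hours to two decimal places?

Layers = ⌈168/0.1⌉ = 1680.
Cycle time = 4.48 + 5.23 = 9.71 s.
Total = 1680 × 9.71 = 16312.8 s = 4.53 hours.

4.53 hours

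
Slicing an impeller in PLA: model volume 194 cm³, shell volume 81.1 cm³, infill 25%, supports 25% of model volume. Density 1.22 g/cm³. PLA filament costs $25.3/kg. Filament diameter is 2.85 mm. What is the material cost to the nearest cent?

$4.87

Volume inside the shell: 194 − 81.1 → 112.9 cm³.
Infill deposited: 0.25 × 112.9 → 28.225 cm³.
Support: 0.25 × 194 → 48.5 cm³.
Total extruded = 81.1 + 28.225 + 48.5 = 157.825 cm³.
Mass: 157.825 × 1.22 → 192.5465 g.
At $25.3/kg: 192.5465/1000 × 25.3 = $4.87.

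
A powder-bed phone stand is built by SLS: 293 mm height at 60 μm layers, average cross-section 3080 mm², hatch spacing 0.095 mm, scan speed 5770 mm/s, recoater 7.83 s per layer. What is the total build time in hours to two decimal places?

18.25 hours

Layer count = ceil(293 / 0.06) = 4884.
Per-layer scan distance = 3080 / 0.095, so 32421.1 mm.
Per-layer scan time = 32421.1 / 5770, so 5.6189 s.
Time per layer = 5.6189 + 7.83 = 13.4489 s.
Total: 4884 × 13.4489 s = 65684.4276 s → 18.25 hours.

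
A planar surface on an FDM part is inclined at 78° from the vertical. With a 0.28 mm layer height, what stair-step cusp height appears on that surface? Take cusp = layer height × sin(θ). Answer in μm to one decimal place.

273.9 μm

Cusp = layer height × sin(78°) = 0.28 × 0.9781 = 0.273868 mm = 273.9 μm.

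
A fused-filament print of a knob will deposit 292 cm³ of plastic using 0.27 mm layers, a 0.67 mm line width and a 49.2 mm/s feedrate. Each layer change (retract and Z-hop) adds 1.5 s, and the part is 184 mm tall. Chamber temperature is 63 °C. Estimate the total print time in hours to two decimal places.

Bead cross-section = 0.27 × 0.67, so 0.1809 mm².
Total extruded path = 292000/0.1809 = 1614151.5 mm.
Print-move time = 1614151.5 / 49.2, so 32808 s.
Layers = ⌈184/0.27⌉ = 682.
Z-hop total = 682 × 1.5 = 1023 s.
Total = 32808 + 1023 = 33831 s = 9.40 hours.

9.40 hours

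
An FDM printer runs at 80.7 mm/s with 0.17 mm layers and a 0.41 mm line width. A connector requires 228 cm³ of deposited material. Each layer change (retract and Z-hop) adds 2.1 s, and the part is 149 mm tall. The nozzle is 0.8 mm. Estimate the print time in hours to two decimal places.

11.77 hours

Line area = 0.17 × 0.41 = 0.0697 mm².
Path length: 228000 mm³ / 0.0697 mm² → 3271162.1 mm.
Extrusion time = 3271162.1 / 80.7 = 40534.8 s.
Number of layers: 149 / 0.17 → 877 (rounded up).
Layer-change overhead: 877 × 2.1 → 1841.7 s.
Altogether 40534.8 + 1841.7 = 42376.5 s, i.e. 11.77 hours.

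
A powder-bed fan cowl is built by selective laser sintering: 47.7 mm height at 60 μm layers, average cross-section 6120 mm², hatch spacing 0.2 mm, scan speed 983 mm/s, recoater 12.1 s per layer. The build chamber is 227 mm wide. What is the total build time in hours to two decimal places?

Layer count = ceil(47.7 / 0.06) = 795.
Scan path per layer = 6120 / 0.2 = 30600 mm.
Per-layer scan time: 30600 / 983 → 31.1292 s.
Per-layer time = 31.1292 + 12.1, so 43.2292 s.
Build time = 795 × 43.2292 = 34367.214 s = 9.55 hours.

9.55 hours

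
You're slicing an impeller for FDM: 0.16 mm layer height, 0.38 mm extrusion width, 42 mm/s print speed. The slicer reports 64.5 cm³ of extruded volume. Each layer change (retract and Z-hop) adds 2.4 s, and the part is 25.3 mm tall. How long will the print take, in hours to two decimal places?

7.12 hours

Extrusion cross-section = 0.16 × 0.38, so 0.0608 mm².
Toolpath length = 64.5 cm³ / 0.0608 mm² = 64500 / 0.0608 = 1060855.3 mm.
Print-move time = 1060855.3 / 42 = 25258.5 s.
Layers = ⌈25.3/0.16⌉ = 159.
Layer-change overhead = 159 × 2.4 = 381.6 s.
Total = 25258.5 + 381.6 = 25640.1 s = 7.12 hours.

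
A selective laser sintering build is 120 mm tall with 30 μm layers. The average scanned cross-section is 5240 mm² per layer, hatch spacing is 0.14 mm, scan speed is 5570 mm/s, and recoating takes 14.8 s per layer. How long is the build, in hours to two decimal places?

Layers = ⌈120/0.03⌉ = 4000.
Hatch length per layer = 5240 / 0.14, so 37428.6 mm.
Scan time per layer = 37428.6 / 5570, so 6.7197 s.
Per-layer time = 6.7197 + 14.8 = 21.5197 s.
Build time = 4000 × 21.5197 = 86078.8 s = 23.91 hours.

23.91 hours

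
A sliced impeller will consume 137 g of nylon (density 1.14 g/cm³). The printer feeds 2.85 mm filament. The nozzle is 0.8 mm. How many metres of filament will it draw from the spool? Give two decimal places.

18.84 m

Volume = 137 g / 1.14 g·cm⁻³ = 120.1754 cm³ = 120175.4 mm³.
Filament cross-section = π × (2.85/2)² = 6.3794 mm².
Length = 120175.4 / 6.3794 = 18838.04 mm = 18.84 m.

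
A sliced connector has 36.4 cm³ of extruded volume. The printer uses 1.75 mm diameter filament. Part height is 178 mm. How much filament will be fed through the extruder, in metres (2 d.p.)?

15.13 m

Filament cross-section = π × (1.75/2)² = 2.4053 mm².
Length = 36.4 cm³ / 2.4053 mm² = 36400 / 2.4053 = 15133.25 mm = 15.13 m.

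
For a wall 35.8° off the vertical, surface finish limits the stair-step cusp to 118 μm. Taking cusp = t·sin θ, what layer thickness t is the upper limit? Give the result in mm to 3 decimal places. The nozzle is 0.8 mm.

0.202 mm

Layer height = cusp / sin(35.8°) = 0.118 / 0.5850 = 0.202 mm.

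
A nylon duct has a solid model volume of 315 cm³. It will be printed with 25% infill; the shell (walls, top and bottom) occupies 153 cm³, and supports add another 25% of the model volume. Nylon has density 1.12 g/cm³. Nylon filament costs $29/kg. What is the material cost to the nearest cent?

Interior volume = 315 − 153 = 162 cm³.
Infill volume: 0.25 × 162 → 40.5 cm³.
Support = 0.25 × 315 = 78.75 cm³.
Deposited volume = 153 + 40.5 + 78.75, so 272.25 cm³.
Mass = 272.25 × 1.12, so 304.92 g.
Cost = 304.92 g / 1000 × $29/kg = $8.84.

$8.84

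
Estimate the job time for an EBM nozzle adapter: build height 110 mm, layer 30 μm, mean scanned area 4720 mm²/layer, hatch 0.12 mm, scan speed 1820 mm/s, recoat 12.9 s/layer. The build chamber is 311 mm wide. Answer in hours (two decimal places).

Layers = ⌈110/0.03⌉ = 3667.
Scan path per layer: 4720 / 0.12 → 39333.3 mm.
Scan time per layer: 39333.3 / 1820 → 21.6117 s.
Per-layer time = 21.6117 + 12.9 = 34.5117 s.
Build time = 3667 × 34.5117 = 126554.4039 s = 35.15 hours.

35.15 hours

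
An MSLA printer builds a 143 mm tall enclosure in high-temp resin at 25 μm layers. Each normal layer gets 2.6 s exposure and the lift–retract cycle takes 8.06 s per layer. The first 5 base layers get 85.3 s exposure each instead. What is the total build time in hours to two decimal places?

17.05 hours

Number of layers: 143 / 0.025 → 5720 (rounded up).
Base layers = 5 × (85.3 + 8.06), so 466.8 s.
Normal layers = 5715 × (2.6 + 8.06), so 60921.9 s.
Sum: 466.8 + 60921.9 = 61388.7 s → 17.05 hours.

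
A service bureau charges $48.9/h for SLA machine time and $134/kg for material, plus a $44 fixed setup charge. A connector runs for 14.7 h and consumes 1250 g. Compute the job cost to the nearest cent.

$930.33

Machine-time cost: 48.9 × 14.7 → $718.83.
Feedstock cost: 134 × 1250/1000 → $167.50.
Total = 718.83 + 167.50 + 44 = $930.33.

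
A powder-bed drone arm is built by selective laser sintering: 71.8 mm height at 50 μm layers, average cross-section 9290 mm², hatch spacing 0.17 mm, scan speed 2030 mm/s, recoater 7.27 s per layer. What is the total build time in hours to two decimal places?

13.64 hours

Number of layers: 71.8 / 0.05 → 1436 (rounded up).
Scan path per layer = 9290 / 0.17 = 54647.1 mm.
Laser time per layer = 54647.1 / 2030, so 26.9198 s.
Per-layer time = 26.9198 + 7.27 = 34.1898 s.
Build time = 1436 × 34.1898 = 49096.5528 s = 13.64 hours.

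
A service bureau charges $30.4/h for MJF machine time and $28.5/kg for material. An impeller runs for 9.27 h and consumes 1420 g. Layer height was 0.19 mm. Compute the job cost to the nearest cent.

$322.28

Time charge = 30.4 × 9.27, so $281.808.
Material charge: 28.5 × 1420/1000 → $40.47.
Total = 281.808 + 40.47 = 322.278 ≈ $322.28.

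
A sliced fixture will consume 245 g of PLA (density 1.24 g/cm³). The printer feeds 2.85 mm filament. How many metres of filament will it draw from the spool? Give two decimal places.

30.97 m

Volume = 245 g / 1.24 g·cm⁻³ = 197.5806 cm³ = 197580.6 mm³.
A = π r² = π × 1.425² = 6.3794 mm².
L = V/A = 197580.6/6.3794 = 30971.66 mm → 30.97 m.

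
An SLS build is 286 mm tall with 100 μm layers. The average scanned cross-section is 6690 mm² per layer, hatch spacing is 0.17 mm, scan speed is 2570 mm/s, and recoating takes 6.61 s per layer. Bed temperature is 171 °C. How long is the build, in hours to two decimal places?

Number of layers: 286 / 0.1 → 2860 (rounded up).
Per-layer scan distance = 6690 / 0.17, so 39352.9 mm.
Laser time per layer = 39352.9 / 2570 = 15.3124 s.
Time per layer = 15.3124 + 6.61 = 21.9224 s.
Total: 2860 × 21.9224 s = 62698.064 s → 17.42 hours.

17.42 hours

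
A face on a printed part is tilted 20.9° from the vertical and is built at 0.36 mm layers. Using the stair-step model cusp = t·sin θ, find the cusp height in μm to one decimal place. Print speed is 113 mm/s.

h_c = t·sin θ = 0.36 × 0.3567 = 0.128412 mm (128.4 μm).

128.4 μm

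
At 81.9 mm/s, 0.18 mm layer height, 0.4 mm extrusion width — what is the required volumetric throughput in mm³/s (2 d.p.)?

Bead cross-section: 0.18 × 0.4 → 0.072 mm².
Volumetric flow = 81.9 × 0.072 = 5.90 mm³/s.

5.90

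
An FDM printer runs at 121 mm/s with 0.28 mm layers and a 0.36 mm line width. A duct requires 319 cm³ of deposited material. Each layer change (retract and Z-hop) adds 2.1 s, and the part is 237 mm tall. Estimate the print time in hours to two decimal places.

Extrusion cross-section = 0.28 × 0.36 = 0.1008 mm².
Path length: 319000 mm³ / 0.1008 mm² → 3164682.5 mm.
Time extruding = 3164682.5 / 121 = 26154.4 s.
Number of layers: 237 / 0.28 → 847 (rounded up).
Layer-change overhead = 847 × 2.1, so 1778.7 s.
Altogether 26154.4 + 1778.7 = 27933.1 s, i.e. 7.76 hours.

7.76 hours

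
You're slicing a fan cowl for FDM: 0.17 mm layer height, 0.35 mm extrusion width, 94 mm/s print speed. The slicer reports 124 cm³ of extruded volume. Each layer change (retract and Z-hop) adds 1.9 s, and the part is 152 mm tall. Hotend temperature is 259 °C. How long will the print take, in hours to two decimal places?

Bead cross-section = 0.17 × 0.35, so 0.0595 mm².
Path length: 124000 mm³ / 0.0595 mm² → 2084033.6 mm.
Extrusion time = 2084033.6 / 94, so 22170.6 s.
Layers = ⌈152/0.17⌉ = 895.
Non-print overhead: 895 × 1.9 → 1700.5 s.
Altogether 22170.6 + 1700.5 = 23871.1 s, i.e. 6.63 hours.

6.63 hours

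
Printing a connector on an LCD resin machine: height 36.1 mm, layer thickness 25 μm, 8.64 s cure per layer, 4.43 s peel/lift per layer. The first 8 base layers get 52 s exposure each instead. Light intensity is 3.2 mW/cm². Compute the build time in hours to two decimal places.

5.34 hours

Layers = ⌈36.1/0.025⌉ = 1444.
Bottom layers = 8 × (52 + 4.43), so 451.44 s.
Normal layers: 1436 × (8.64 + 4.43) → 18768.52 s.
Sum: 451.44 + 18768.52 = 19219.96 s → 5.34 hours.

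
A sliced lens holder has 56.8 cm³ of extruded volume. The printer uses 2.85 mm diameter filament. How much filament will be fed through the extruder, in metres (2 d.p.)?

8.90 m

Filament cross-section = π × (2.85/2)² = 6.3794 mm².
Length = 56.8 cm³ / 6.3794 mm² = 56800 / 6.3794 = 8903.66 mm = 8.90 m.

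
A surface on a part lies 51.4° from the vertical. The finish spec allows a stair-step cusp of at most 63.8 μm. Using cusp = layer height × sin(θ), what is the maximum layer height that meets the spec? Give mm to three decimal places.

t = h_c / sin θ = 0.0638 / 0.7815 = 0.082 mm.

0.082 mm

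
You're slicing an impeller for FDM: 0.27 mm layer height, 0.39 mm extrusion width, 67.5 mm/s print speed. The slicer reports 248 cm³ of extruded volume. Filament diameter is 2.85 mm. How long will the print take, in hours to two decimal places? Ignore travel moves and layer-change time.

9.69 hours

Extrusion cross-section = 0.27 × 0.39, so 0.1053 mm².
Toolpath length = 248 cm³ / 0.1053 mm² = 248000 / 0.1053 = 2355175.7 mm.
Extrusion time = 2355175.7 / 67.5, so 34891.5 s.
Converting: 34891.5 s = 9.69 hours.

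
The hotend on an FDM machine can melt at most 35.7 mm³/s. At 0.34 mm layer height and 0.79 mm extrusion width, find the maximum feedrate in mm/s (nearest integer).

Bead cross-section: 0.34 × 0.79 → 0.2686 mm².
v_max = Q/A = 35.7/0.2686 = 132.91 mm/s → 133 mm/s.

133 mm/s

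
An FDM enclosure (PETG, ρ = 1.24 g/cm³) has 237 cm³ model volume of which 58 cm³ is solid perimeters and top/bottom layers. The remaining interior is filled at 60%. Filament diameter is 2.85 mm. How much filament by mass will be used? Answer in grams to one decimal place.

Infill region: 237 − 58 → 179 cm³.
Deposited infill: 0.60 × 179 → 107.4 cm³.
Total extruded: 58 + 107.4 → 165.4 cm³.
Mass: 165.4 × 1.24 → 205.096 g.

205.1 g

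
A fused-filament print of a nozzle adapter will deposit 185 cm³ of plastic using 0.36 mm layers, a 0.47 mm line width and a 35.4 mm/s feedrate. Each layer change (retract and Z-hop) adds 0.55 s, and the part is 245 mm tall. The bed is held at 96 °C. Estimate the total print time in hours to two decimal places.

Extrusion cross-section: 0.36 × 0.47 → 0.1692 mm².
Path length: 185000 mm³ / 0.1692 mm² → 1093380.6 mm.
Extrusion time: 1093380.6 / 35.4 → 30886.5 s.
Layer count = ceil(245 / 0.36) = 681.
Z-hop total = 681 × 0.55, so 374.55 s.
Total = 30886.5 + 374.55 = 31261.05 s = 8.68 hours.

8.68 hours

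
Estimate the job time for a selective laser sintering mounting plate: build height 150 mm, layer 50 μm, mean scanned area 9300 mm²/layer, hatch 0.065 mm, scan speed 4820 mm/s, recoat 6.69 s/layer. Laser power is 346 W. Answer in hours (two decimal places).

30.31 hours

Layer count = ceil(150 / 0.05) = 3000.
Hatch length per layer = 9300 / 0.065, so 143076.9 mm.
Scan time per layer = 143076.9 / 4820 = 29.684 s.
Per-layer time = 29.684 + 6.69, so 36.374 s.
Total: 3000 × 36.374 s = 109122 s → 30.31 hours.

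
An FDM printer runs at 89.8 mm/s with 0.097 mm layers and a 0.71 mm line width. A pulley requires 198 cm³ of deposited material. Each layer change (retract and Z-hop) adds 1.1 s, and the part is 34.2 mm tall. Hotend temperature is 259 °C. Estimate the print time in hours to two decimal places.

9.00 hours

Extrusion cross-section = 0.097 × 0.71, so 0.06887 mm².
Path length: 198000 mm³ / 0.06887 mm² → 2874981.8 mm.
Print-move time: 2874981.8 / 89.8 → 32015.4 s.
Number of layers: 34.2 / 0.097 → 353 (rounded up).
Z-hop total = 353 × 1.1, so 388.3 s.
Altogether 32015.4 + 388.3 = 32403.7 s, i.e. 9.00 hours.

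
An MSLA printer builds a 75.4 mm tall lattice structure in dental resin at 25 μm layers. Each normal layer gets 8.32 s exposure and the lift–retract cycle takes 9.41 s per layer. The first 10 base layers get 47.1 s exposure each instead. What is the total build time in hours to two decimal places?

14.96 hours

Number of layers: 75.4 / 0.025 → 3016 (rounded up).
Base layers = 10 × (47.1 + 9.41), so 565.1 s.
Normal layers = 3006 × (8.32 + 9.41), so 53296.38 s.
Total = 565.1 + 53296.38 = 53861.48 s = 14.96 hours.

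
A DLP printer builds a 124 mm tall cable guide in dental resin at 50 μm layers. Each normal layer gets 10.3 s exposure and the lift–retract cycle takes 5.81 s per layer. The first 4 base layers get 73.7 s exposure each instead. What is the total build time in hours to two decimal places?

Number of layers: 124 / 0.05 → 2480 (rounded up).
Bottom layers: 4 × (73.7 + 5.81) → 318.04 s.
Remaining layers: 2476 × (10.3 + 5.81) → 39888.36 s.
Sum: 318.04 + 39888.36 = 40206.4 s → 11.17 hours.

11.17 hours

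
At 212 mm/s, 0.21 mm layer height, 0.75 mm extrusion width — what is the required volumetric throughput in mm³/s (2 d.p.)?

33.39

Bead cross-section: 0.21 × 0.75 → 0.1575 mm².
Q = v·A = 212 × 0.1575 = 33.39 mm³/s.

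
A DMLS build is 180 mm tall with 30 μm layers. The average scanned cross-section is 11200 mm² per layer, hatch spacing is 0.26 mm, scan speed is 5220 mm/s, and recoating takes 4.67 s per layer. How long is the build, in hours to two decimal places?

21.54 hours

Number of layers: 180 / 0.03 → 6000 (rounded up).
Hatch length per layer = 11200 / 0.26 = 43076.9 mm.
Scan time per layer: 43076.9 / 5220 → 8.2523 s.
Per-layer time: 8.2523 + 4.67 → 12.9223 s.
Build time = 6000 × 12.9223 = 77533.8 s = 21.54 hours.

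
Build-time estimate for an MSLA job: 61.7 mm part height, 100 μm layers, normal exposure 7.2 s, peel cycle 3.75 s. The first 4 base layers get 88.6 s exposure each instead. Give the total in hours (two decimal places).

Layers = ⌈61.7/0.1⌉ = 617.
Bottom layers = 4 × (88.6 + 3.75) = 369.4 s.
Regular layers = 613 × (7.2 + 3.75) = 6712.35 s.
Sum: 369.4 + 6712.35 = 7081.75 s → 1.97 hours.

1.97 hours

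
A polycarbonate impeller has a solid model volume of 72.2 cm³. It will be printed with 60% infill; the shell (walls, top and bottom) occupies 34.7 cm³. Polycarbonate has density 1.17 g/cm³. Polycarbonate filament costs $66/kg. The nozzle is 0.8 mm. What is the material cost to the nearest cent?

Infill region = 72.2 − 34.7, so 37.5 cm³.
Infill deposited = 0.60 × 37.5 = 22.5 cm³.
Total printed volume = 34.7 + 22.5, so 57.2 cm³.
Mass = 57.2 × 1.17 = 66.924 g.
At $66/kg: 66.924/1000 × 66 = $4.42.

$4.42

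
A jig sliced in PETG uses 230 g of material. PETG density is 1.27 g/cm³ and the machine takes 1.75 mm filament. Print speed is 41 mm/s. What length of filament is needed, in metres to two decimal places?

75.29 m

Extruded volume: 230/1.27 = 181.1024 cm³ (181102.4 mm³).
Cross-section of 1.75 mm filament: π·(1.75/2)² = 2.4053 mm².
Length = 181102.4 / 2.4053 = 75293.06 mm = 75.29 m.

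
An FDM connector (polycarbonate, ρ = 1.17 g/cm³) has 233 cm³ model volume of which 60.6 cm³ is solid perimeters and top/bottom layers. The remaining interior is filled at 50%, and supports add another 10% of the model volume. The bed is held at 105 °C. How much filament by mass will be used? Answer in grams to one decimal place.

Interior volume = 233 − 60.6, so 172.4 cm³.
Infill volume = 0.50 × 172.4, so 86.2 cm³.
Support = 0.10 × 233 = 23.3 cm³.
Deposited volume = 60.6 + 86.2 + 23.3, so 170.1 cm³.
Mass: 170.1 × 1.17 → 199.017 g.

199.0 g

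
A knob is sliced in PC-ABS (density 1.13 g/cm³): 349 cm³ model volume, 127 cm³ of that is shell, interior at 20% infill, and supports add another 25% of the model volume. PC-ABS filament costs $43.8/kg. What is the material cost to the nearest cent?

Volume inside the shell = 349 − 127, so 222 cm³.
Deposited infill: 0.20 × 222 → 44.4 cm³.
Support: 0.25 × 349 → 87.25 cm³.
Total printed volume = 127 + 44.4 + 87.25, so 258.65 cm³.
Mass: 258.65 × 1.13 → 292.2745 g.
Cost = 292.2745 g / 1000 × $43.8/kg = $12.80.

$12.80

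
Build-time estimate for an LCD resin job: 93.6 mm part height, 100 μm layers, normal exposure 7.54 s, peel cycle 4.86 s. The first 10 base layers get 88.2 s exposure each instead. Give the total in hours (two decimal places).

3.45 hours

Layers = ⌈93.6/0.1⌉ = 936.
Burn-in layers: 10 × (88.2 + 4.86) → 930.6 s.
Regular layers = 926 × (7.54 + 4.86) = 11482.4 s.
Sum: 930.6 + 11482.4 = 12413 s → 3.45 hours.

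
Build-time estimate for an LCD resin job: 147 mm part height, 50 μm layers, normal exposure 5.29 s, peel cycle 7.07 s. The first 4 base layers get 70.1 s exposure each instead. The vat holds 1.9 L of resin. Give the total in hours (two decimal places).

Number of layers: 147 / 0.05 → 2940 (rounded up).
Burn-in layers = 4 × (70.1 + 7.07) = 308.68 s.
Normal layers = 2936 × (5.29 + 7.07), so 36288.96 s.
Total = 308.68 + 36288.96 = 36597.64 s = 10.17 hours.

10.17 hours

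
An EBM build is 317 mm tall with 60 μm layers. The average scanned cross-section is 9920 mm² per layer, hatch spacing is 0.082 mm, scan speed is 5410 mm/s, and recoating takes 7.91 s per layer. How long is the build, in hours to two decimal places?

44.43 hours

Number of layers: 317 / 0.06 → 5284 (rounded up).
Scan path per layer: 9920 / 0.082 → 120975.6 mm.
Scan time per layer: 120975.6 / 5410 → 22.3615 s.
Layer cycle = 22.3615 + 7.91 = 30.2715 s.
Build time = 5284 × 30.2715 = 159954.606 s = 44.43 hours.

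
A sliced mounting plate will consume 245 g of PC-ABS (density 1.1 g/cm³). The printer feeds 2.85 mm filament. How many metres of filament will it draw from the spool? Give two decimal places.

34.91 m

Extruded volume: 245/1.1 = 222.7273 cm³ (222727.3 mm³).
A = π r² = π × 1.425² = 6.3794 mm².
Length = 222727.3 / 6.3794 = 34913.52 mm = 34.91 m.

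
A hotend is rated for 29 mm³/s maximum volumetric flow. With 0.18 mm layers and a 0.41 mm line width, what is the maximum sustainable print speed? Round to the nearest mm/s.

Extrusion cross-section: 0.18 × 0.41 → 0.0738 mm².
v_max = Q/A = 29/0.0738 = 392.95 mm/s → 393 mm/s.

393 mm/s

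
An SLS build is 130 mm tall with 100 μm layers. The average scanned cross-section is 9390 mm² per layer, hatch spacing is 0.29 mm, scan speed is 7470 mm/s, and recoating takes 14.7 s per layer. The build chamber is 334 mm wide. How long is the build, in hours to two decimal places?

Number of layers: 130 / 0.1 → 1300 (rounded up).
Per-layer scan distance = 9390 / 0.29 = 32379.3 mm.
Per-layer scan time: 32379.3 / 7470 → 4.3346 s.
Layer cycle: 4.3346 + 14.7 → 19.0346 s.
1300 layers × 19.0346 s/layer = 24744.98 s, i.e. 6.87 hours.

6.87 hours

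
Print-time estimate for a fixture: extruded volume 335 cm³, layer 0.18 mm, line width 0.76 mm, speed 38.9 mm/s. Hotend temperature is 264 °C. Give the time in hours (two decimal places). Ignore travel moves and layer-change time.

17.49 hours

Bead cross-section: 0.18 × 0.76 → 0.1368 mm².
Path length: 335000 mm³ / 0.1368 mm² → 2448830.4 mm.
Extrusion time: 2448830.4 / 38.9 → 62951.9 s.
62951.9 s = 17.49 hours.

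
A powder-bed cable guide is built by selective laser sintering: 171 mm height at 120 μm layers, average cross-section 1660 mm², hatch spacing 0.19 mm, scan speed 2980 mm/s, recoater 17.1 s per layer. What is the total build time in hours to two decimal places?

7.93 hours

Layer count = ceil(171 / 0.12) = 1425.
Hatch length per layer = 1660 / 0.19, so 8736.8 mm.
Per-layer scan time = 8736.8 / 2980, so 2.9318 s.
Time per layer = 2.9318 + 17.1, so 20.0318 s.
Build time = 1425 × 20.0318 = 28545.315 s = 7.93 hours.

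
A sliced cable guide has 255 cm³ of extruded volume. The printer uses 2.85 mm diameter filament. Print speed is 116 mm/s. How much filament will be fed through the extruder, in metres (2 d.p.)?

39.97 m

Cross-section of 2.85 mm filament: π·(2.85/2)² = 6.3794 mm².
Length = 255 cm³ / 6.3794 mm² = 255000 / 6.3794 = 39972.41 mm = 39.97 m.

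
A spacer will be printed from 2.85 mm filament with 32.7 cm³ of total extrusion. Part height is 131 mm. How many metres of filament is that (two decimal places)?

5.13 m

Cross-section of 2.85 mm filament: π·(2.85/2)² = 6.3794 mm².
L = 32700 mm³ / 6.3794 mm² = 5125.87 mm, i.e. 5.13 m.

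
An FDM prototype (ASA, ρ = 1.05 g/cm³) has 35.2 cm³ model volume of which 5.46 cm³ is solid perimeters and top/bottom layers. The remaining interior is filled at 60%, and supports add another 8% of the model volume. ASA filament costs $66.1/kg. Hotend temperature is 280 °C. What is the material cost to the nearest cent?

Interior volume: 35.2 − 5.46 → 29.74 cm³.
Infill volume = 0.60 × 29.74 = 17.844 cm³.
Support = 0.08 × 35.2, so 2.816 cm³.
Total printed volume = 5.46 + 17.844 + 2.816, so 26.12 cm³.
Mass = 26.12 × 1.05 = 27.426 g.
At $66.1/kg: 27.426/1000 × 66.1 = $1.81.

$1.81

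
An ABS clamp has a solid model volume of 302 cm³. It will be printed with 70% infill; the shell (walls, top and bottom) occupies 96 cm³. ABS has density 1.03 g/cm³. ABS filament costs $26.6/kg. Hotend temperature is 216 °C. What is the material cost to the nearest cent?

Volume inside the shell = 302 − 96 = 206 cm³.
Deposited infill = 0.70 × 206, so 144.2 cm³.
Total printed volume = 96 + 144.2 = 240.2 cm³.
Mass = 240.2 × 1.03 = 247.406 g.
Cost = 247.406 g / 1000 × $26.6/kg = $6.58.

$6.58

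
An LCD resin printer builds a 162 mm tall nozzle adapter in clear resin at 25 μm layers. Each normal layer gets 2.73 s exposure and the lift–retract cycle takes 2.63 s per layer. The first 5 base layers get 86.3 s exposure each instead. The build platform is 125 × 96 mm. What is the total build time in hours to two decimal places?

9.76 hours

Layer count = ceil(162 / 0.025) = 6480.
Bottom layers = 5 × (86.3 + 2.63) = 444.65 s.
Normal layers = 6475 × (2.73 + 2.63), so 34706 s.
Sum: 444.65 + 34706 = 35150.65 s → 9.76 hours.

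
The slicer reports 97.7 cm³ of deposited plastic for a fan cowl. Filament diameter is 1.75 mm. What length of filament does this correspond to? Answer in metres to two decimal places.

40.62 m

Filament cross-section = π × (1.75/2)² = 2.4053 mm².
L = 97700 mm³ / 2.4053 mm² = 40618.63 mm, i.e. 40.62 m.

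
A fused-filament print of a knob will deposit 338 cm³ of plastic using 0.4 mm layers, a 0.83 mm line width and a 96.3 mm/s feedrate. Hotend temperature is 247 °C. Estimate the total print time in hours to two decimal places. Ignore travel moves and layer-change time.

Extrusion cross-section = 0.4 × 0.83 = 0.332 mm².
Total extruded path = 338000/0.332 = 1018072.3 mm.
Time extruding: 1018072.3 / 96.3 → 10571.9 s.
Converting: 10571.9 s = 2.94 hours.

2.94 hours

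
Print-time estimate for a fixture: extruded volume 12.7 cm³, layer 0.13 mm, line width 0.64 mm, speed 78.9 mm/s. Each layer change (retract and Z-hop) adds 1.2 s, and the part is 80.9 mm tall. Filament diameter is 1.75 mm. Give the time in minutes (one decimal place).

44.7 minutes

Bead cross-section = 0.13 × 0.64 = 0.0832 mm².
Toolpath length = 12.7 cm³ / 0.0832 mm² = 12700 / 0.0832 = 152644.2 mm.
Print-move time = 152644.2 / 78.9, so 1934.7 s.
Layers = ⌈80.9/0.13⌉ = 623.
Z-hop total: 623 × 1.2 → 747.6 s.
Altogether 1934.7 + 747.6 = 2682.3 s, i.e. 44.7 minutes.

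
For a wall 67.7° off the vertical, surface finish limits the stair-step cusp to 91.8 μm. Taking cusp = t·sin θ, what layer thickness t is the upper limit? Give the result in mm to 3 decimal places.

sin(67.7°) = 0.9252; t_max = 0.0918/0.9252 = 0.099 mm.

0.099 mm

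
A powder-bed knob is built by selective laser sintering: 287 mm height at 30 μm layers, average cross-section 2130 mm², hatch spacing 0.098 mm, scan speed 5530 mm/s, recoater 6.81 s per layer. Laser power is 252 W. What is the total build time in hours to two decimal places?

28.54 hours

Layers = ⌈287/0.03⌉ = 9567.
Scan path per layer = 2130 / 0.098, so 21734.7 mm.
Scan time per layer = 21734.7 / 5530, so 3.9303 s.
Per-layer time: 3.9303 + 6.81 → 10.7403 s.
9567 layers × 10.7403 s/layer = 102752.4501 s, i.e. 28.54 hours.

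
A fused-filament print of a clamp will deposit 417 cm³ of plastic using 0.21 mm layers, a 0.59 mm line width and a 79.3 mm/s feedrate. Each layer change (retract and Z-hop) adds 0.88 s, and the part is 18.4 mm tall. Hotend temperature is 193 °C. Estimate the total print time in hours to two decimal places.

Line area = 0.21 × 0.59, so 0.1239 mm².
Total extruded path = 417000/0.1239 = 3365617.4 mm.
Print-move time = 3365617.4 / 79.3, so 42441.6 s.
Number of layers: 18.4 / 0.21 → 88 (rounded up).
Non-print overhead: 88 × 0.88 → 77.44 s.
Total = 42441.6 + 77.44 = 42519.04 s = 11.81 hours.

11.81 hours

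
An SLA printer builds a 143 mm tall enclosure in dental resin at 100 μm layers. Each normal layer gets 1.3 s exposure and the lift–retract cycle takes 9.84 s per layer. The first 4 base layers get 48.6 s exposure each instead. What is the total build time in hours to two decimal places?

Number of layers: 143 / 0.1 → 1430 (rounded up).
Burn-in layers: 4 × (48.6 + 9.84) → 233.76 s.
Regular layers = 1426 × (1.3 + 9.84), so 15885.64 s.
Sum: 233.76 + 15885.64 = 16119.4 s → 4.48 hours.

4.48 hours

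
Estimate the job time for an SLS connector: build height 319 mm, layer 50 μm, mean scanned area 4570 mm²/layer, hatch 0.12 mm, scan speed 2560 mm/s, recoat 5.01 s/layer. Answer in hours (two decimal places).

Layer count = ceil(319 / 0.05) = 6380.
Hatch length per layer: 4570 / 0.12 → 38083.3 mm.
Laser time per layer = 38083.3 / 2560 = 14.8763 s.
Time per layer: 14.8763 + 5.01 → 19.8863 s.
6380 layers × 19.8863 s/layer = 126874.594 s, i.e. 35.24 hours.

35.24 hours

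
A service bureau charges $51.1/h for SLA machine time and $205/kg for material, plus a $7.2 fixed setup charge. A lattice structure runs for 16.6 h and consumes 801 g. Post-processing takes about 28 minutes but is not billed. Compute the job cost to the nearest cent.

$1019.67

Machine-time cost = 51.1 × 16.6 = $848.26.
Feedstock cost: 205 × 801/1000 → $164.205.
Total = 848.26 + 164.205 + 7.2 = 1019.665 ≈ $1019.67.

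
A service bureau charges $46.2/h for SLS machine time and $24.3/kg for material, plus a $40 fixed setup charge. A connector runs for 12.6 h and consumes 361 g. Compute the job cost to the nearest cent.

Machine-time cost = 46.2 × 12.6 = $582.12.
Material cost = 24.3 × 361/1000, so $8.7723.
Adding setup: 582.12 + 8.7723 + 40 → 630.8923 ≈ $630.89.

$630.89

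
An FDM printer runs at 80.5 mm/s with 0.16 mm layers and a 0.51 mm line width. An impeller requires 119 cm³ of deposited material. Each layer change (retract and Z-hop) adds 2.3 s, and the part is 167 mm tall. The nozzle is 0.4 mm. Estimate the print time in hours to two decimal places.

5.70 hours

Line area = 0.16 × 0.51, so 0.0816 mm².
Total extruded path = 119000/0.0816 = 1458333.3 mm.
Extrusion time = 1458333.3 / 80.5 = 18115.9 s.
Layers = ⌈167/0.16⌉ = 1044.
Non-print overhead = 1044 × 2.3 = 2401.2 s.
Altogether 18115.9 + 2401.2 = 20517.1 s, i.e. 5.70 hours.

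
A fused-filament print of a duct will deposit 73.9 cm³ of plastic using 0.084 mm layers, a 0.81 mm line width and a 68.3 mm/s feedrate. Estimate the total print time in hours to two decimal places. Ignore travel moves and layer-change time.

Line area = 0.084 × 0.81, so 0.06804 mm².
Path length: 73900 mm³ / 0.06804 mm² → 1086125.8 mm.
Time extruding: 1086125.8 / 68.3 → 15902.3 s.
Converting: 15902.3 s = 4.42 hours.

4.42 hours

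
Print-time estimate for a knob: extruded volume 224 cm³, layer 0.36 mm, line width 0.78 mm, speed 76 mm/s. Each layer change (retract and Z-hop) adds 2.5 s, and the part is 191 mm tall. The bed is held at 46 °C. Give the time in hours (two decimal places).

Extrusion cross-section = 0.36 × 0.78 = 0.2808 mm².
Path length: 224000 mm³ / 0.2808 mm² → 797720.8 mm.
Extrusion time = 797720.8 / 76 = 10496.3 s.
Layer count = ceil(191 / 0.36) = 531.
Z-hop total = 531 × 2.5, so 1327.5 s.
Total = 10496.3 + 1327.5 = 11823.8 s = 3.28 hours.

3.28 hours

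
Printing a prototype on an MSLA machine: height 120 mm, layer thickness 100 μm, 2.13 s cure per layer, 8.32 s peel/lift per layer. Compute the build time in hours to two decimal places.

3.48 hours

Layers = ⌈120/0.1⌉ = 1200.
Cycle time: 2.13 + 8.32 → 10.45 s.
Build time: 1200 × 10.45 s = 12540 s, i.e. 3.48 hours.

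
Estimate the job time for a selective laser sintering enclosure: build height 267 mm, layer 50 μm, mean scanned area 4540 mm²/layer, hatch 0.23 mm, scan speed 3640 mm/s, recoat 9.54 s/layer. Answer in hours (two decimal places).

Number of layers: 267 / 0.05 → 5340 (rounded up).
Per-layer scan distance = 4540 / 0.23 = 19739.1 mm.
Per-layer scan time = 19739.1 / 3640 = 5.4228 s.
Per-layer time = 5.4228 + 9.54 = 14.9628 s.
Total: 5340 × 14.9628 s = 79901.352 s → 22.19 hours.

22.19 hours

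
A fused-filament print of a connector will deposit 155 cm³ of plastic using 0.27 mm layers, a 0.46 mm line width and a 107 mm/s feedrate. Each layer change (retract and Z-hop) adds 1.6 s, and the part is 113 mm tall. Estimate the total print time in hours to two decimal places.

3.43 hours

Extrusion cross-section: 0.27 × 0.46 → 0.1242 mm².
Toolpath length = 155 cm³ / 0.1242 mm² = 155000 / 0.1242 = 1247987.1 mm.
Time extruding = 1247987.1 / 107 = 11663.4 s.
Number of layers: 113 / 0.27 → 419 (rounded up).
Z-hop total = 419 × 1.6 = 670.4 s.
Total = 11663.4 + 670.4 = 12333.8 s = 3.43 hours.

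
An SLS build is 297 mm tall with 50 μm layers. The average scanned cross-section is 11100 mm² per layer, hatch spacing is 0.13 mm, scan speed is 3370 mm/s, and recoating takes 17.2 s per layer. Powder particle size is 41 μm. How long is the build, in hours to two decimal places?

70.19 hours

Layers = ⌈297/0.05⌉ = 5940.
Per-layer scan distance = 11100 / 0.13 = 85384.6 mm.
Per-layer scan time = 85384.6 / 3370, so 25.3367 s.
Time per layer = 25.3367 + 17.2 = 42.5367 s.
Total: 5940 × 42.5367 s = 252667.998 s → 70.19 hours.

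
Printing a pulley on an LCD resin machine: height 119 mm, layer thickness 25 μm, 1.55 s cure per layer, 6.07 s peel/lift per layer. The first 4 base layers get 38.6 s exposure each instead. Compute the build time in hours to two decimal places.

Layer count = ceil(119 / 0.025) = 4760.
Bottom layers: 4 × (38.6 + 6.07) → 178.68 s.
Remaining layers = 4756 × (1.55 + 6.07) = 36240.72 s.
Sum: 178.68 + 36240.72 = 36419.4 s → 10.12 hours.

10.12 hours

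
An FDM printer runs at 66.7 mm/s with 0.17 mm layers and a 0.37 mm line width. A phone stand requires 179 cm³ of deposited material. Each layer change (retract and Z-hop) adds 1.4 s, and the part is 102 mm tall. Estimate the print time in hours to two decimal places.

12.08 hours

Line area = 0.17 × 0.37, so 0.0629 mm².
Total extruded path = 179000/0.0629 = 2845787 mm.
Time extruding: 2845787 / 66.7 → 42665.5 s.
Number of layers: 102 / 0.17 → 600 (rounded up).
Non-print overhead = 600 × 1.4 = 840 s.
Total = 42665.5 + 840 = 43505.5 s = 12.08 hours.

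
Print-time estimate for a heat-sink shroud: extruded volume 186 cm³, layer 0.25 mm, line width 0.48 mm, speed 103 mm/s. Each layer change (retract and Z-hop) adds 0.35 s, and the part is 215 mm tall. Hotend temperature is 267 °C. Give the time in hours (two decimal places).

Line area = 0.25 × 0.48 = 0.12 mm².
Path length: 186000 mm³ / 0.12 mm² → 1550000 mm.
Extrusion time = 1550000 / 103, so 15048.5 s.
Number of layers: 215 / 0.25 → 860 (rounded up).
Layer-change overhead: 860 × 0.35 → 301 s.
Altogether 15048.5 + 301 = 15349.5 s, i.e. 4.26 hours.

4.26 hours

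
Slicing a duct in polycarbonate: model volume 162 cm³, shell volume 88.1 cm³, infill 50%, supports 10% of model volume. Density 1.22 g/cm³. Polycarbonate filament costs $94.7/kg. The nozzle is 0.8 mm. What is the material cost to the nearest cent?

Infill region = 162 − 88.1, so 73.9 cm³.
Infill volume = 0.50 × 73.9, so 36.95 cm³.
Support = 0.10 × 162 = 16.2 cm³.
Total extruded = 88.1 + 36.95 + 16.2, so 141.25 cm³.
Mass = 141.25 × 1.22, so 172.325 g.
Cost = 172.325 g / 1000 × $94.7/kg = $16.32.

$16.32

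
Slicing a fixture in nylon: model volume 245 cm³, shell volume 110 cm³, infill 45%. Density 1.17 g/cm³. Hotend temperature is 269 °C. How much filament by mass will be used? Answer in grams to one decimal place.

199.8 g

Infill region = 245 − 110 = 135 cm³.
Deposited infill = 0.45 × 135, so 60.75 cm³.
Deposited volume: 110 + 60.75 → 170.75 cm³.
Mass = 170.75 × 1.17, so 199.7775 g.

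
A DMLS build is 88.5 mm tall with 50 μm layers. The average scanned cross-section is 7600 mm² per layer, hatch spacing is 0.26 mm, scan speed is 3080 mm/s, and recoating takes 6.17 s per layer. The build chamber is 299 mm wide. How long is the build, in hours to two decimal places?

7.70 hours

Layers = ⌈88.5/0.05⌉ = 1770.
Per-layer scan distance = 7600 / 0.26 = 29230.8 mm.
Laser time per layer: 29230.8 / 3080 → 9.4905 s.
Per-layer time = 9.4905 + 6.17, so 15.6605 s.
1770 layers × 15.6605 s/layer = 27719.085 s, i.e. 7.70 hours.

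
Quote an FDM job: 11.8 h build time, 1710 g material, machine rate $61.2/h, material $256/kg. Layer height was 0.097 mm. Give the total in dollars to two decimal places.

Time charge = 61.2 × 11.8 = $722.16.
Material charge: 256 × 1710/1000 → $437.76.
Total = 722.16 + 437.76 = $1159.92.

$1159.92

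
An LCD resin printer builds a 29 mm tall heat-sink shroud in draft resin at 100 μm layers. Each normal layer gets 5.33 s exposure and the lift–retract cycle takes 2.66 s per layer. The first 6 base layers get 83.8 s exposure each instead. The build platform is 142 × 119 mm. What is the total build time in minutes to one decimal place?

Number of layers: 29 / 0.1 → 290 (rounded up).
Burn-in layers = 6 × (83.8 + 2.66) = 518.76 s.
Normal layers = 284 × (5.33 + 2.66), so 2269.16 s.
Sum: 518.76 + 2269.16 = 2787.92 s → 46.5 minutes.

46.5 minutes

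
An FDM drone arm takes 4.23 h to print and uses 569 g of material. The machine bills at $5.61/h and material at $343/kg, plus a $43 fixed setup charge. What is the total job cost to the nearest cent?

Machine cost = 5.61 × 4.23, so $23.7303.
Material charge = 343 × 569/1000 = $195.167.
Total = 23.7303 + 195.167 + 43 = 261.8973 ≈ $261.90.

$261.90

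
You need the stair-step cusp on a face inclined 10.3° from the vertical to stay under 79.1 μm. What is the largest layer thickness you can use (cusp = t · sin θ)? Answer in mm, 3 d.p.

0.442 mm

t = h_c / sin θ = 0.0791 / 0.1788 = 0.442 mm.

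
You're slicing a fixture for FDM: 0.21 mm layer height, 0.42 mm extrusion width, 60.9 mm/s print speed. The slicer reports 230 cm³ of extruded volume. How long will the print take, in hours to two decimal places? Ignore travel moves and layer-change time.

Line area: 0.21 × 0.42 → 0.0882 mm².
Path length: 230000 mm³ / 0.0882 mm² → 2607709.8 mm.
Print-move time: 2607709.8 / 60.9 → 42819.5 s.
42819.5 s = 11.89 hours.

11.89 hours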